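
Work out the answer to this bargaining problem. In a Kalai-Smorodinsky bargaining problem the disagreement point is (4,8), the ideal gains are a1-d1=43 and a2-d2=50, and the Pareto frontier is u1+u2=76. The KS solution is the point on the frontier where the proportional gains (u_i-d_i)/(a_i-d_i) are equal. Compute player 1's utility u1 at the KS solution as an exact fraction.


Step 1: At the KS point, (u1-d1)/r1 = (u2-d2)/r2 = t and u1+u2 = 76
Step 2: u1 = d1 + r1*t and u2 = d2 + r2*t, so (d1 + r1*t) + (d2 + r2*t) = 76
Step 3: t = (76 - 4 - 8)/(43 + 50) = 64/93
Step 4: u1 = d1 + r1*t = 4 + 43 * 64/93 = 3124/93
Step 5: (Check: u2 = d2 + r2*t = 3944/93; u1+u2 = 3124/93 + 3944/93 = 76, on the frontier.)

3124/93


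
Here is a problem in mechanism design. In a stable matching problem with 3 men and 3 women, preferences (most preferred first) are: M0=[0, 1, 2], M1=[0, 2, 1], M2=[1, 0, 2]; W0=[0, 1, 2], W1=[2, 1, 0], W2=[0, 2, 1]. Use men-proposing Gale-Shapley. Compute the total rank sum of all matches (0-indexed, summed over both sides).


Step 1: Run Gale-Shapley (men propose, women hold best offer):
  M0 proposes to W0; she accepts
  M1 proposes to W0; rejected
  M1 proposes to W2; she accepts
  M2 proposes to W1; she accepts
Step 2: Final matching: W0-M0, W1-M2, W2-M1
Step 3: 0-indexed ranks (man's rank of his match, then woman's): 0 + 0 + 0 + 0 + 1 + 2
Step 4: Total rank sum = 3

3


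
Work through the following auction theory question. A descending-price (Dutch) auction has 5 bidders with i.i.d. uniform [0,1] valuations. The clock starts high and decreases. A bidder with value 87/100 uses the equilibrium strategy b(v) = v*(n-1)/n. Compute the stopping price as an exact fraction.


Step 1: Dutch auctions are strategically equivalent to first-price auctions
Step 2: The equilibrium bid is b(v) = v*(n-1)/n
Step 3: b = 87/100 * 4/5
Step 4: b = 87/125

87/125


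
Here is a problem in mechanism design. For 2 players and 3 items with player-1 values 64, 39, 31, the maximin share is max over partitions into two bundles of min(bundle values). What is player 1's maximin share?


Step 1: Item values = 64, 39, 31
Step 2: Enumerate all 2-bundle partitions and take the smaller bundle:
  Partition 1: {64} vs {39,31} -> bundles 64, 70; min = 64
  Partition 2: {39} vs {64,31} -> bundles 39, 95; min = 39
  Partition 3: {31} vs {64,39} -> bundles 31, 103; min = 31
Step 3: MMS = max(64, 39, 31) = 64

64


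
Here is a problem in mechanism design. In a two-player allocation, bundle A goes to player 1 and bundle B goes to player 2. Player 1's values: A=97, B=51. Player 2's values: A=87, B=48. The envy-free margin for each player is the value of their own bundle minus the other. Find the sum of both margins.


Step 1: Player 1's margin = v1(A) - v1(B) = 97 - 51 = 46
Step 2: Player 2's margin = v2(B) - v2(A) = 48 - 87 = -39
Step 3: Total margin = 46 + -39 = 7

7


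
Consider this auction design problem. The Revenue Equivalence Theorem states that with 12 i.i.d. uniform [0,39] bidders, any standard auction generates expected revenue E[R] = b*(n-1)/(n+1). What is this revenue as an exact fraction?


Step 1: By Revenue Equivalence, expected revenue = b*(n-1)/(n+1)
Step 2: Substituting n = 12, b = 39
Step 3: Revenue = 39*(12-1)/(12+1) = 39*11/13
Step 4: Revenue = 429/13 = 33

33


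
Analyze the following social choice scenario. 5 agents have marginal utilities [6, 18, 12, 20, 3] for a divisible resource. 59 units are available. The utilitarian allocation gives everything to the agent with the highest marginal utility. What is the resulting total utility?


Step 1: The marginal utilities are [6, 18, 12, 20, 3]
Step 2: The highest marginal utility is 20
Step 3: All 59 units go to that agent
Step 4: Total utility = 20 * 59 = 1180

1180


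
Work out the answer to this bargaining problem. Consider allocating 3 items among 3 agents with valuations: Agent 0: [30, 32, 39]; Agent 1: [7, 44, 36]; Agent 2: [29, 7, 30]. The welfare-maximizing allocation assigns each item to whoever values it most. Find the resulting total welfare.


Step 1: For each item, find the maximum value among all agents.
Step 2: Item 0 -> Agent 0 (value 30)
Step 3: Item 1 -> Agent 1 (value 44)
Step 4: Item 2 -> Agent 0 (value 39)
Step 5: Total welfare = 30 + 44 + 39 = 113

113


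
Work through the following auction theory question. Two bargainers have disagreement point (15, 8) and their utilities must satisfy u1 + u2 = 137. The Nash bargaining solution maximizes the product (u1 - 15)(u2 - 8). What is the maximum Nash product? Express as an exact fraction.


Step 1: The Nash solution splits surplus symmetrically above the disagreement point
Step 2: u1 = (total + d1 - d2)/2 = (137 + 15 - 8)/2 = 72
Step 3: u2 = (total - d1 + d2)/2 = (137 - 15 + 8)/2 = 65
Step 4: Nash product = (72 - 15) * (65 - 8)
Step 5: = 57 * 57 = 3249

3249


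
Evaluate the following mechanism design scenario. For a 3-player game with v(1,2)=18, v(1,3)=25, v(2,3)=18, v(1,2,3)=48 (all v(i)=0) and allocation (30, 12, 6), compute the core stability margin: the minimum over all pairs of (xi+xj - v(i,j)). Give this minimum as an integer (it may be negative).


Step 1: Slack for coalition (1,2): x1+x2 - v12 = 42 - 18 = 24
Step 2: Slack for coalition (1,3): x1+x3 - v13 = 36 - 25 = 11
Step 3: Slack for coalition (2,3): x2+x3 - v23 = 18 - 18 = 0
Step 4: Minimum slack = min(24, 11, 0) = 0, attained by (2,3); no pair can gain by deviating, so the allocation is in the core

0


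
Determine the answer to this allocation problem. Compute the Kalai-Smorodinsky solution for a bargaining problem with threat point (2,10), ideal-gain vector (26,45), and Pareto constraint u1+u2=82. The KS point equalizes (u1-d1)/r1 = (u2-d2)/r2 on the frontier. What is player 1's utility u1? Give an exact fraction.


Step 1: At the KS point, (u1-d1)/r1 = (u2-d2)/r2 = t and u1+u2 = 82
Step 2: u1 = d1 + r1*t and u2 = d2 + r2*t, so (d1 + r1*t) + (d2 + r2*t) = 82
Step 3: t = (82 - 2 - 10)/(26 + 45) = 70/71
Step 4: u1 = d1 + r1*t = 2 + 26 * 70/71 = 1962/71
Step 5: (Check: u2 = d2 + r2*t = 3860/71; u1+u2 = 1962/71 + 3860/71 = 82, on the frontier.)

1962/71


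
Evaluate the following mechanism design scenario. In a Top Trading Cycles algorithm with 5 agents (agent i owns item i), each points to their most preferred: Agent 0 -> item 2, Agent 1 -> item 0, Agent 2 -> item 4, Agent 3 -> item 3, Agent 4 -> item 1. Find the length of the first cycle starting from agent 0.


Step 1: Trace the pointer graph from agent 0: 0 -> 2 -> 4 -> 1 -> 0
Step 2: A cycle is detected when we revisit agent 0
Step 3: The cycle is: 0 -> 2 -> 4 -> 1 -> 0
Step 4: Cycle length = 4

4


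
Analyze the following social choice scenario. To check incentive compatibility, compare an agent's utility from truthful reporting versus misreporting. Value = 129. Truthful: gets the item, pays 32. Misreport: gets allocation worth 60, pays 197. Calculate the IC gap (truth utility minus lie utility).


Step 1: U(truth) = value - payment = 129 - 32 = 97
Step 2: U(lie) = allocation - payment = 60 - 197 = -137
Step 3: IC gap = 97 - (-137) = 234

234


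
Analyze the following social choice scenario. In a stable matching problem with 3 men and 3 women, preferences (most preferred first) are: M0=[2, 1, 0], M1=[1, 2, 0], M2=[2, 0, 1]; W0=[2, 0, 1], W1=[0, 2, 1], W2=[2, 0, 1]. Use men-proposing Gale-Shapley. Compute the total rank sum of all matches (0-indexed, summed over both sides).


Step 1: Run Gale-Shapley (men propose, women hold best offer):
  M0 proposes to W2; she accepts
  M1 proposes to W1; she accepts
  M2 proposes to W2; she switches from M0
  M0 proposes to W1; she switches from M1
  M1 proposes to W2; rejected
  M1 proposes to W0; she accepts
Step 2: Final matching: W0-M1, W1-M0, W2-M2
Step 3: 0-indexed ranks (man's rank of his match, then woman's): 2 + 2 + 1 + 0 + 0 + 0
Step 4: Total rank sum = 5

5


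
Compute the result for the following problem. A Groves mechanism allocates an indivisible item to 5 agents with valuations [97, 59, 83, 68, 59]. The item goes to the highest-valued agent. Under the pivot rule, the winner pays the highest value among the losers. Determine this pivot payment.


Step 1: The efficient winner is agent 0 with value 97
Step 2: Other agents' values: [59, 83, 68, 59]
Step 3: Pivot payment = max(others) = 83
Step 4: The winner pays 83

83


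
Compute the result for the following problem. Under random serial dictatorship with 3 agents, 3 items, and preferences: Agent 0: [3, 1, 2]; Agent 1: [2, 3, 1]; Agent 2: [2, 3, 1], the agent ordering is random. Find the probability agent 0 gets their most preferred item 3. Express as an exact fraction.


Step 1: Agent 0 wants item 3
Step 2: There are 6 possible orderings of agents
Step 3: In 4 orderings, agent 0 gets item 3
Step 4: Probability = 4/6 = 2/3

2/3


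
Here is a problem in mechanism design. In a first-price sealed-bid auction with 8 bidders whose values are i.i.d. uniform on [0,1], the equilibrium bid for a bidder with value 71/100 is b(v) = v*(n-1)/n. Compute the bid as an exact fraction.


Step 1: The symmetric BNE bidding function is b(v) = v * (n-1) / n
Step 2: Substitute v = 71/100 and n = 8
Step 3: b = 71/100 * 7/8
Step 4: b = 497/800

497/800


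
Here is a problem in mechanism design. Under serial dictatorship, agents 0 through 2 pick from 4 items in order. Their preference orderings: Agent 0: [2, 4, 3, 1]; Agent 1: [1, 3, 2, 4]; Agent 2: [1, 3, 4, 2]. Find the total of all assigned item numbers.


Step 1: Agent 0 picks item 2
Step 2: Agent 1 picks item 1
Step 3: Agent 2 picks item 3
Step 4: Sum = 2 + 1 + 3 = 6

6


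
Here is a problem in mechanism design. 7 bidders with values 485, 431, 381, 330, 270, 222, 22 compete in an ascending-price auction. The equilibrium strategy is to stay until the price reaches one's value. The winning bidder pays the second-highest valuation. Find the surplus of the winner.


Step 1: Identify the highest value: 485
Step 2: Identify the second-highest value: 431
Step 3: The final price = second-highest value = 431
Step 4: Surplus = 485 - 431 = 54

54


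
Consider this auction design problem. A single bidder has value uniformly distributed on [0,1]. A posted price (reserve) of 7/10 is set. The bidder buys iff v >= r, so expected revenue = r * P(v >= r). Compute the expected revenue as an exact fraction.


Step 1: Posted price r = 7/10, value support [0,1]
Step 2: P(v >= r) = (1 - 7/10)/1 = 3/10
Step 3: Expected revenue = r * P(v >= r) = 7/10 * 3/10
Step 4: Revenue = 21/100

21/100


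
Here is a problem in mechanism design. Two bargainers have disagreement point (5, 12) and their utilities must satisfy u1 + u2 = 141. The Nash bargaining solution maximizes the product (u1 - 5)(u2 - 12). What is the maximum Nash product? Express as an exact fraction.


Step 1: The Nash solution splits surplus symmetrically above the disagreement point
Step 2: u1 = (total + d1 - d2)/2 = (141 + 5 - 12)/2 = 67
Step 3: u2 = (total - d1 + d2)/2 = (141 - 5 + 12)/2 = 74
Step 4: Nash product = (67 - 5) * (74 - 12)
Step 5: = 62 * 62 = 3844

3844


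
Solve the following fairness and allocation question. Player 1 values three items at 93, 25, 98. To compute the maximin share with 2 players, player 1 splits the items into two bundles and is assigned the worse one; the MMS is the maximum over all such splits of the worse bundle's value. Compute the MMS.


Step 1: Item values = 93, 25, 98
Step 2: Enumerate all 2-bundle partitions and take the smaller bundle:
  Partition 1: {93} vs {25,98} -> bundles 93, 123; min = 93
  Partition 2: {25} vs {93,98} -> bundles 25, 191; min = 25
  Partition 3: {98} vs {93,25} -> bundles 98, 118; min = 98
Step 3: MMS = max(93, 25, 98) = 98

98


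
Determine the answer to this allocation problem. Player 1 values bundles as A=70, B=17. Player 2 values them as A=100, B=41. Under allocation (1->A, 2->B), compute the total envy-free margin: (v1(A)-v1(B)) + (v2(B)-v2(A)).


Step 1: Player 1's margin = v1(A) - v1(B) = 70 - 17 = 53
Step 2: Player 2's margin = v2(B) - v2(A) = 41 - 100 = -59
Step 3: Total margin = 53 + -59 = -6

-6


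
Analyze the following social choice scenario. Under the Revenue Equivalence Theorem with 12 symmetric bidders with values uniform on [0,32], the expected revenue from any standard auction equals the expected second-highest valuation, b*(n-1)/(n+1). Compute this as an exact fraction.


Step 1: By Revenue Equivalence, expected revenue = b*(n-1)/(n+1)
Step 2: Substituting n = 12, b = 32
Step 3: Revenue = 32*(12-1)/(12+1) = 32*11/13
Step 4: Revenue = 352/13

352/13


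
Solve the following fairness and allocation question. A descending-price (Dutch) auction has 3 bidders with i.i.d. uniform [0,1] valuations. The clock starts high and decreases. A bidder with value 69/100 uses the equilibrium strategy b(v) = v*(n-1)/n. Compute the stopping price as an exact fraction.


Step 1: Dutch auctions are strategically equivalent to first-price auctions
Step 2: The equilibrium bid is b(v) = v*(n-1)/n
Step 3: b = 69/100 * 2/3
Step 4: b = 23/50

23/50


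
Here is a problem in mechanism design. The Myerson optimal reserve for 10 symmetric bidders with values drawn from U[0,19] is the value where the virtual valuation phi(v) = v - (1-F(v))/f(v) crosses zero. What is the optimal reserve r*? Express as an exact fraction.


Step 1: For U[0,19], F(v) = v/19 and f(v) = 1/19
Step 2: phi(v) = v - (1 - v/19)/(1/19) = v - (19 - v) = 2v - 19
Step 3: Set phi(r*) = 0: 2r* - 19 = 0
Step 4: r* = 19/2 (the number of bidders n = 10 does not enter)

19/2


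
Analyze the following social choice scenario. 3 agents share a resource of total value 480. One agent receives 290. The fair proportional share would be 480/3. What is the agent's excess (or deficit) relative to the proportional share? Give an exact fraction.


Step 1: Proportional share = 480/3 = 160
Step 2: Agent's actual allocation = 290
Step 3: Excess = 290 - 160 = 130

130


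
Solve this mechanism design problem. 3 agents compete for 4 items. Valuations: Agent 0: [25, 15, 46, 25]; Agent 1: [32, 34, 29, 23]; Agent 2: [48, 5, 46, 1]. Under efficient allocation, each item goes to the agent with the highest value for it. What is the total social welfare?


Step 1: For each item, find the maximum value among all agents.
Step 2: Item 0 -> Agent 2 (value 48)
Step 3: Item 1 -> Agent 1 (value 34)
Step 4: Item 2 -> Agent 0 (value 46)
Step 5: Item 3 -> Agent 0 (value 25)
Step 6: Total welfare = 48 + 34 + 46 + 25 = 153

153


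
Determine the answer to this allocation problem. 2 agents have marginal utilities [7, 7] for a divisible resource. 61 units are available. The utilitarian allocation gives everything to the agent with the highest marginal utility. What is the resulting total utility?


Step 1: The marginal utilities are [7, 7]
Step 2: The highest marginal utility is 7
Step 3: All 61 units go to that agent
Step 4: Total utility = 7 * 61 = 427

427


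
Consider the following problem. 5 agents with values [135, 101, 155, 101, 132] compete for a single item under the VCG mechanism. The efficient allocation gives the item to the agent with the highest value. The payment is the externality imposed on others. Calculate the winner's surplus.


Step 1: The winner is the agent with the highest value: agent 2 with value 155
Step 2: Values of other agents: [135, 101, 101, 132]
Step 3: VCG payment = max of others' values = 135
Step 4: Surplus = 155 - 135 = 20

20


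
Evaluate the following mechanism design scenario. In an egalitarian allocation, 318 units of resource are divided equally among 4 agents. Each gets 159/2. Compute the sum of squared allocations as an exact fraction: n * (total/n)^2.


Step 1: Each agent's share = 318/4 = 159/2
Step 2: Square of each share = (159/2)^2 = 25281/4
Step 3: Sum of squares = 4 * 25281/4 = 25281

25281


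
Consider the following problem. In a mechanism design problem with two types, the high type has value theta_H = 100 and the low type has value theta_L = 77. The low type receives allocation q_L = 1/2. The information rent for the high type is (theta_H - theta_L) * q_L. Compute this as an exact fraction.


Step 1: theta_H - theta_L = 100 - 77 = 23
Step 2: Information rent = (theta_H - theta_L) * q_L
Step 3: = 23 * 1/2
Step 4: = 23/2

23/2


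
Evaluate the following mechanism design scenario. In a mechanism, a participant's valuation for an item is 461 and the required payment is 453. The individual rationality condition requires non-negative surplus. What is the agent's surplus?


Step 1: Surplus = value - payment = 461 - 453 = 8
Step 2: IR is satisfied (surplus >= 0)

8


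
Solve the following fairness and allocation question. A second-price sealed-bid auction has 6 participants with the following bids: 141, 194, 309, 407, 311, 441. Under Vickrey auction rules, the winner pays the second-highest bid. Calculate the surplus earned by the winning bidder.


Step 1: Sort bids in descending order: 441, 407, 311, 309, 194, 141
Step 2: The winning bid is the highest: 441
Step 3: The payment equals the second-highest bid: 407
Step 4: Surplus = winner's bid - payment = 441 - 407 = 34

34


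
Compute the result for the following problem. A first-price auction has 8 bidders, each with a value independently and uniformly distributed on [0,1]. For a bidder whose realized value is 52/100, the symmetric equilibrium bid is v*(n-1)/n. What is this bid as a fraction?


Step 1: The symmetric BNE bidding function is b(v) = v * (n-1) / n
Step 2: Substitute v = 13/25 and n = 8
Step 3: b = 13/25 * 7/8
Step 4: b = 91/200

91/200


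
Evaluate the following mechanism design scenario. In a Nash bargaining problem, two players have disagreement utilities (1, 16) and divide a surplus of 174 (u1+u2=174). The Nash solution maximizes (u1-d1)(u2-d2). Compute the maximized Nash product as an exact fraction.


Step 1: The Nash solution splits surplus symmetrically above the disagreement point
Step 2: u1 = (total + d1 - d2)/2 = (174 + 1 - 16)/2 = 159/2
Step 3: u2 = (total - d1 + d2)/2 = (174 - 1 + 16)/2 = 189/2
Step 4: Nash product = (159/2 - 1) * (189/2 - 16)
Step 5: = 157/2 * 157/2 = 24649/4

24649/4


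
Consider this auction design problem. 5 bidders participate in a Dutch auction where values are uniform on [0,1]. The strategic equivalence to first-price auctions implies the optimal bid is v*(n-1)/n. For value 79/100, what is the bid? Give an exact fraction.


Step 1: Dutch auctions are strategically equivalent to first-price auctions
Step 2: The equilibrium bid is b(v) = v*(n-1)/n
Step 3: b = 79/100 * 4/5
Step 4: b = 79/125

79/125


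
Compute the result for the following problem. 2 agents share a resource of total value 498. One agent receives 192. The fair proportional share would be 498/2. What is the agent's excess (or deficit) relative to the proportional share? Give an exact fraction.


Step 1: Proportional share = 498/2 = 249
Step 2: Agent's actual allocation = 192
Step 3: Excess = 192 - 249 = -57

-57


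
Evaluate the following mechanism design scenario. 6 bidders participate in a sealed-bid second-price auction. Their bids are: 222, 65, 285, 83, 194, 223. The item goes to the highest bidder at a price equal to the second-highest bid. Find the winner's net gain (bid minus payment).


Step 1: Sort bids in descending order: 285, 223, 222, 194, 83, 65
Step 2: The winning bid is the highest: 285
Step 3: The payment equals the second-highest bid: 223
Step 4: Surplus = winner's bid - payment = 285 - 223 = 62

62


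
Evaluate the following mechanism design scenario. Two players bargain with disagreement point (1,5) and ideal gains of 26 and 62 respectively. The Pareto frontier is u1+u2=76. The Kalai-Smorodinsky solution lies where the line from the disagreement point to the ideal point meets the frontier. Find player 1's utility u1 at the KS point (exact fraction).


Step 1: At the KS point, (u1-d1)/r1 = (u2-d2)/r2 = t and u1+u2 = 76
Step 2: u1 = d1 + r1*t and u2 = d2 + r2*t, so (d1 + r1*t) + (d2 + r2*t) = 76
Step 3: t = (76 - 1 - 5)/(26 + 62) = 70/88 = 35/44
Step 4: u1 = d1 + r1*t = 1 + 26 * 35/44 = 477/22
Step 5: (Check: u2 = d2 + r2*t = 1195/22; u1+u2 = 477/22 + 1195/22 = 76, on the frontier.)

477/22


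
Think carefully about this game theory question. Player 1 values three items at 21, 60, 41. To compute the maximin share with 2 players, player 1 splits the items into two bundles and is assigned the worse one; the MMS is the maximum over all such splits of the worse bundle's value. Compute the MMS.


Step 1: Item values = 21, 60, 41
Step 2: Enumerate all 2-bundle partitions and take the smaller bundle:
  Partition 1: {21} vs {60,41} -> bundles 21, 101; min = 21
  Partition 2: {60} vs {21,41} -> bundles 60, 62; min = 60
  Partition 3: {41} vs {21,60} -> bundles 41, 81; min = 41
Step 3: MMS = max(21, 60, 41) = 60

60


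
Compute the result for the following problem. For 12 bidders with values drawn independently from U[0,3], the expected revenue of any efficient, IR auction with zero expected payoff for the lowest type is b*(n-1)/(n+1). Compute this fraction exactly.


Step 1: By Revenue Equivalence, expected revenue = b*(n-1)/(n+1)
Step 2: Substituting n = 12, b = 3
Step 3: Revenue = 3*(12-1)/(12+1) = 3*11/13
Step 4: Revenue = 33/13

33/13


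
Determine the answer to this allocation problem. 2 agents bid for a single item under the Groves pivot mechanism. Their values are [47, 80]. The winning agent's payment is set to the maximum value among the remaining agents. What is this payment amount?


Step 1: The efficient winner is agent 1 with value 80
Step 2: Other agents' values: [47]
Step 3: Pivot payment = max(others) = 47
Step 4: The winner pays 47

47


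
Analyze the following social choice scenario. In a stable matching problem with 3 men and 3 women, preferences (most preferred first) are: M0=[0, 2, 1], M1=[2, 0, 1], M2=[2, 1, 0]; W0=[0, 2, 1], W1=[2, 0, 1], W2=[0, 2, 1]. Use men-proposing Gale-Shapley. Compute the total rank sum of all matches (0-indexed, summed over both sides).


Step 1: Run Gale-Shapley (men propose, women hold best offer):
  M0 proposes to W0; she accepts
  M1 proposes to W2; she accepts
  M2 proposes to W2; she switches from M1
  M1 proposes to W0; rejected
  M1 proposes to W1; she accepts
Step 2: Final matching: W0-M0, W1-M1, W2-M2
Step 3: 0-indexed ranks (man's rank of his match, then woman's): 0 + 0 + 2 + 2 + 0 + 1
Step 4: Total rank sum = 5

5


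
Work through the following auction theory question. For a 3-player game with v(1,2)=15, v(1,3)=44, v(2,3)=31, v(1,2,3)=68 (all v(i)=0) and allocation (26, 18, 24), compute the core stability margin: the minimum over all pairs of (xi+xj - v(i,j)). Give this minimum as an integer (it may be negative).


Step 1: Slack for coalition (1,2): x1+x2 - v12 = 44 - 15 = 29
Step 2: Slack for coalition (1,3): x1+x3 - v13 = 50 - 44 = 6
Step 3: Slack for coalition (2,3): x2+x3 - v23 = 42 - 31 = 11
Step 4: Minimum slack = min(29, 6, 11) = 6, attained by (1,3); no pair can gain by deviating, so the allocation is in the core

6


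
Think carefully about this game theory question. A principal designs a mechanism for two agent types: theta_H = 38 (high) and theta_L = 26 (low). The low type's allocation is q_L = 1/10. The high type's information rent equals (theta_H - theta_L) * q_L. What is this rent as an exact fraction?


Step 1: theta_H - theta_L = 38 - 26 = 12
Step 2: Information rent = (theta_H - theta_L) * q_L
Step 3: = 12 * 1/10
Step 4: = 6/5

6/5


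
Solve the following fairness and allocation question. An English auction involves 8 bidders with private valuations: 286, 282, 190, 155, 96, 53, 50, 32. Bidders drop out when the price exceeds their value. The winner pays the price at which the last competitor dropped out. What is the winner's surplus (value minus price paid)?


Step 1: Identify the highest value: 286
Step 2: Identify the second-highest value: 282
Step 3: The final price = second-highest value = 282
Step 4: Surplus = 286 - 282 = 4

4


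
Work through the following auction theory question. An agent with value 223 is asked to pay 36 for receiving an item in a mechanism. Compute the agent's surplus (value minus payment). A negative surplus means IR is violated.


Step 1: Surplus = value - payment = 223 - 36 = 187
Step 2: IR is satisfied (surplus >= 0)

187


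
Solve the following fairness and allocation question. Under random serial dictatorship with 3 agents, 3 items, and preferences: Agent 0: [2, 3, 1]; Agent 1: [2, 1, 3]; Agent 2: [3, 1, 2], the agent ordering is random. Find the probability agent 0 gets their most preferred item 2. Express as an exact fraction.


Step 1: Agent 0 wants item 2
Step 2: There are 6 possible orderings of agents
Step 3: In 3 orderings, agent 0 gets item 2
Step 4: Probability = 3/6 = 1/2

1/2


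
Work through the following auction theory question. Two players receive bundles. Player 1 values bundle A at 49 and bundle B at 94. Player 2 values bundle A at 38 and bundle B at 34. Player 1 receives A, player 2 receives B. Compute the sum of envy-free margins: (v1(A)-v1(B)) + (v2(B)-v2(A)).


Step 1: Player 1's margin = v1(A) - v1(B) = 49 - 94 = -45
Step 2: Player 2's margin = v2(B) - v2(A) = 34 - 38 = -4
Step 3: Total margin = -45 + -4 = -49

-49


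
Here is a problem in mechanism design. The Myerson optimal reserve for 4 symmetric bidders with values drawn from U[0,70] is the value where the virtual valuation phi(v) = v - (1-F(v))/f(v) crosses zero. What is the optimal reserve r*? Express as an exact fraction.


Step 1: For U[0,70], F(v) = v/70 and f(v) = 1/70
Step 2: phi(v) = v - (1 - v/70)/(1/70) = v - (70 - v) = 2v - 70
Step 3: Set phi(r*) = 0: 2r* - 70 = 0
Step 4: r* = 70/2 = 35 (the number of bidders n = 4 does not enter)

35


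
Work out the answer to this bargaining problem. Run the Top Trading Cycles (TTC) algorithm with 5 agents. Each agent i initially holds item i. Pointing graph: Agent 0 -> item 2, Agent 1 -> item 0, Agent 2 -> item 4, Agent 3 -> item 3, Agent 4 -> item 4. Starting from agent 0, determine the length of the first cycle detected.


Step 1: Trace the pointer graph from agent 0: 0 -> 2 -> 4 -> 4
Step 2: A cycle is detected when we revisit agent 4
Step 3: The cycle is: 4 -> 4
Step 4: Cycle length = 1

1


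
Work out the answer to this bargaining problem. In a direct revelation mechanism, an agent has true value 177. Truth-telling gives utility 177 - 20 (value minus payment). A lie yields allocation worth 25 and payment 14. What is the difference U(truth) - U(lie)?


Step 1: U(truth) = value - payment = 177 - 20 = 157
Step 2: U(lie) = allocation - payment = 25 - 14 = 11
Step 3: IC gap = 157 - 11 = 146

146


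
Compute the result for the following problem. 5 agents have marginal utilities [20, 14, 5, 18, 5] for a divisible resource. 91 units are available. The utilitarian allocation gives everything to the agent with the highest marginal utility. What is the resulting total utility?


Step 1: The marginal utilities are [20, 14, 5, 18, 5]
Step 2: The highest marginal utility is 20
Step 3: All 91 units go to that agent
Step 4: Total utility = 20 * 91 = 1820

1820


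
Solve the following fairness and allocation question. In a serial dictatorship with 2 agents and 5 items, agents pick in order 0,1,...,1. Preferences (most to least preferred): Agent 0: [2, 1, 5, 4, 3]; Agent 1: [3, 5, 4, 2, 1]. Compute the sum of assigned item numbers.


Step 1: Agent 0 picks item 2
Step 2: Agent 1 picks item 3
Step 3: Sum = 2 + 3 = 5

5


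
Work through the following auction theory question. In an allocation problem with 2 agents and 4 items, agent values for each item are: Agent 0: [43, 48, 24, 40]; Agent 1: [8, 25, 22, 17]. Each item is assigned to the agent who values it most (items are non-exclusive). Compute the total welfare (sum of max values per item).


Step 1: For each item, find the maximum value among all agents.
Step 2: Item 0 -> Agent 0 (value 43)
Step 3: Item 1 -> Agent 0 (value 48)
Step 4: Item 2 -> Agent 0 (value 24)
Step 5: Item 3 -> Agent 0 (value 40)
Step 6: Total welfare = 43 + 48 + 24 + 40 = 155

155


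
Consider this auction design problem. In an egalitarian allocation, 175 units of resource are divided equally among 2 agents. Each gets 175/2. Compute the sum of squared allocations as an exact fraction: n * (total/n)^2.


Step 1: Each agent's share = 175/2
Step 2: Square of each share = (175/2)^2 = 30625/4
Step 3: Sum of squares = 2 * 30625/4 = 30625/2

30625/2


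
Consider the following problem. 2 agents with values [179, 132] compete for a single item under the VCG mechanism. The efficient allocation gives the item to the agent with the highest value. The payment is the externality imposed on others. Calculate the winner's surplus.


Step 1: The winner is the agent with the highest value: agent 0 with value 179
Step 2: Values of other agents: [132]
Step 3: VCG payment = max of others' values = 132
Step 4: Surplus = 179 - 132 = 47

47


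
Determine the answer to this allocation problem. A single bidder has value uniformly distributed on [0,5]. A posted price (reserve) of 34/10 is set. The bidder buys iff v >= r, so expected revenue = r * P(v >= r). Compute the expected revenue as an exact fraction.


Step 1: Posted price r = 17/5, value support [0,5]
Step 2: P(v >= r) = (5 - 17/5)/5 = 8/25
Step 3: Expected revenue = r * P(v >= r) = 17/5 * 8/25
Step 4: Revenue = 136/125

136/125


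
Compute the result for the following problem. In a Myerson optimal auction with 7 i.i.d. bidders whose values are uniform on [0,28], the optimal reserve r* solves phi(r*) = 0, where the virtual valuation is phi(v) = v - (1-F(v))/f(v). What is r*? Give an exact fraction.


Step 1: For U[0,28], F(v) = v/28 and f(v) = 1/28
Step 2: phi(v) = v - (1 - v/28)/(1/28) = v - (28 - v) = 2v - 28
Step 3: Set phi(r*) = 0: 2r* - 28 = 0
Step 4: r* = 28/2 = 14 (the number of bidders n = 7 does not enter)

14


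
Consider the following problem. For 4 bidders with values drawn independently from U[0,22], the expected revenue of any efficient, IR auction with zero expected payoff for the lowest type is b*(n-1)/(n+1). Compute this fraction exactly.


Step 1: By Revenue Equivalence, expected revenue = b*(n-1)/(n+1)
Step 2: Substituting n = 4, b = 22
Step 3: Revenue = 22*(4-1)/(4+1) = 22*3/5
Step 4: Revenue = 66/5

66/5


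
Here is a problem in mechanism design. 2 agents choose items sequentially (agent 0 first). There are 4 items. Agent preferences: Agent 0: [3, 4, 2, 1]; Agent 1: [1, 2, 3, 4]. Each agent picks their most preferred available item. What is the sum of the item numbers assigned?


Step 1: Agent 0 picks item 3
Step 2: Agent 1 picks item 1
Step 3: Sum = 3 + 1 = 4

4


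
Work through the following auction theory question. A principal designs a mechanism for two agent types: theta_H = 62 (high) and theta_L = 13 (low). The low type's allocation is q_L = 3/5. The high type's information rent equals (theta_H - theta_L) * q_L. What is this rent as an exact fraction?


Step 1: theta_H - theta_L = 62 - 13 = 49
Step 2: Information rent = (theta_H - theta_L) * q_L
Step 3: = 49 * 3/5
Step 4: = 147/5

147/5


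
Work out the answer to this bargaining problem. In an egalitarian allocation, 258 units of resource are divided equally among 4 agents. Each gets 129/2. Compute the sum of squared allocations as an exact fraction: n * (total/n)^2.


Step 1: Each agent's share = 258/4 = 129/2
Step 2: Square of each share = (129/2)^2 = 16641/4
Step 3: Sum of squares = 4 * 16641/4 = 16641

16641


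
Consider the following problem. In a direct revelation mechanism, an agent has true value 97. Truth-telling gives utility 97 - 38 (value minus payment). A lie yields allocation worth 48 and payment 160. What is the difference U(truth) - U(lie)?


Step 1: U(truth) = value - payment = 97 - 38 = 59
Step 2: U(lie) = allocation - payment = 48 - 160 = -112
Step 3: IC gap = 59 - (-112) = 171

171


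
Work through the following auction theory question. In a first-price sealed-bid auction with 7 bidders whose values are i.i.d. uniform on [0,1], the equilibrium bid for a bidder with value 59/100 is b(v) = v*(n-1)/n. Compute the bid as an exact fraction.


Step 1: The symmetric BNE bidding function is b(v) = v * (n-1) / n
Step 2: Substitute v = 59/100 and n = 7
Step 3: b = 59/100 * 6/7
Step 4: b = 177/350

177/350


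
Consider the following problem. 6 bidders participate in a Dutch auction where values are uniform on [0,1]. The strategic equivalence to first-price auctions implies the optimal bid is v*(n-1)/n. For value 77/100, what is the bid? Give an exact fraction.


Step 1: Dutch auctions are strategically equivalent to first-price auctions
Step 2: The equilibrium bid is b(v) = v*(n-1)/n
Step 3: b = 77/100 * 5/6
Step 4: b = 77/120

77/120


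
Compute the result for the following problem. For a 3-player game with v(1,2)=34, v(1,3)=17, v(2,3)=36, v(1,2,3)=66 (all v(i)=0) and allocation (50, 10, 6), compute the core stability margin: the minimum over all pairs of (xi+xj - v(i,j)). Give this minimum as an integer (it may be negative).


Step 1: Slack for coalition (1,2): x1+x2 - v12 = 60 - 34 = 26
Step 2: Slack for coalition (1,3): x1+x3 - v13 = 56 - 17 = 39
Step 3: Slack for coalition (2,3): x2+x3 - v23 = 16 - 36 = -20
Step 4: Minimum slack = min(26, 39, -20) = -20, attained by (2,3); coalition (2,3) can block (slack < 0), so the allocation is not in the core

-20


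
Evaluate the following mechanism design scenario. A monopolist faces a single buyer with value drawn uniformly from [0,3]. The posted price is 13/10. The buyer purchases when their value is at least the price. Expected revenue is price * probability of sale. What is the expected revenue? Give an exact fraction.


Step 1: Posted price r = 13/10, value support [0,3]
Step 2: P(v >= r) = (3 - 13/10)/3 = 17/30
Step 3: Expected revenue = r * P(v >= r) = 13/10 * 17/30
Step 4: Revenue = 221/300

221/300


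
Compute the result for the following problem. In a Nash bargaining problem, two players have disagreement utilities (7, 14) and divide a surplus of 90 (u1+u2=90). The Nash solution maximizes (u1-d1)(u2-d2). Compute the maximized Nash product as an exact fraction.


Step 1: The Nash solution splits surplus symmetrically above the disagreement point
Step 2: u1 = (total + d1 - d2)/2 = (90 + 7 - 14)/2 = 83/2
Step 3: u2 = (total - d1 + d2)/2 = (90 - 7 + 14)/2 = 97/2
Step 4: Nash product = (83/2 - 7) * (97/2 - 14)
Step 5: = 69/2 * 69/2 = 4761/4

4761/4


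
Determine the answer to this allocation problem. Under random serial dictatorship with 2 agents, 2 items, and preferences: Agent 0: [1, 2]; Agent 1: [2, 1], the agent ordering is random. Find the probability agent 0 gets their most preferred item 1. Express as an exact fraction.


Step 1: Agent 0 wants item 1
Step 2: There are 2 possible orderings of agents
Step 3: In 2 orderings, agent 0 gets item 1
Step 4: Probability = 2/2 = 1

1


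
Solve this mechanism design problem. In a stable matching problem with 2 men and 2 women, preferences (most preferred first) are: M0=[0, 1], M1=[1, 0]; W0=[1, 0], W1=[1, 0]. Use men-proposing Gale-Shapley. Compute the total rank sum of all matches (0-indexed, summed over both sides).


Step 1: Run Gale-Shapley (men propose, women hold best offer):
  M0 proposes to W0; she accepts
  M1 proposes to W1; she accepts
Step 2: Final matching: W0-M0, W1-M1
Step 3: 0-indexed ranks (man's rank of his match, then woman's): 0 + 1 + 0 + 0
Step 4: Total rank sum = 1

1


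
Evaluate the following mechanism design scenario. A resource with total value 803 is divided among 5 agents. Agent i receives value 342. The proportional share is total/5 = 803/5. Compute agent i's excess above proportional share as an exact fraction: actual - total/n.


Step 1: Proportional share = 803/5
Step 2: Agent's actual allocation = 342
Step 3: Excess = 342 - 803/5 = 907/5

907/5


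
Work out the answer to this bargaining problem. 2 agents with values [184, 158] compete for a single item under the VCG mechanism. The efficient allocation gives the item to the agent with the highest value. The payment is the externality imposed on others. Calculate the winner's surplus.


Step 1: The winner is the agent with the highest value: agent 0 with value 184
Step 2: Values of other agents: [158]
Step 3: VCG payment = max of others' values = 158
Step 4: Surplus = 184 - 158 = 26

26


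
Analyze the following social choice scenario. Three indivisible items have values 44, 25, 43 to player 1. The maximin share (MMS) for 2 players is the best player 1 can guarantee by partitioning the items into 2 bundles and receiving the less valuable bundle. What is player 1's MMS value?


Step 1: Item values = 44, 25, 43
Step 2: Enumerate all 2-bundle partitions and take the smaller bundle:
  Partition 1: {44} vs {25,43} -> bundles 44, 68; min = 44
  Partition 2: {25} vs {44,43} -> bundles 25, 87; min = 25
  Partition 3: {43} vs {44,25} -> bundles 43, 69; min = 43
Step 3: MMS = max(44, 25, 43) = 44

44


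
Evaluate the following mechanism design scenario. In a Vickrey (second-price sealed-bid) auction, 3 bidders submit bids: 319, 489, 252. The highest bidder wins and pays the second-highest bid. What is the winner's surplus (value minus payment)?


Step 1: Sort bids in descending order: 489, 319, 252
Step 2: The winning bid is the highest: 489
Step 3: The payment equals the second-highest bid: 319
Step 4: Surplus = winner's bid - payment = 489 - 319 = 170

170


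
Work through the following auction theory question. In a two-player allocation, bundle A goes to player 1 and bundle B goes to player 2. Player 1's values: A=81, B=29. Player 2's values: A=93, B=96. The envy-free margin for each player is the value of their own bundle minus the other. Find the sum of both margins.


Step 1: Player 1's margin = v1(A) - v1(B) = 81 - 29 = 52
Step 2: Player 2's margin = v2(B) - v2(A) = 96 - 93 = 3
Step 3: Total margin = 52 + 3 = 55

55


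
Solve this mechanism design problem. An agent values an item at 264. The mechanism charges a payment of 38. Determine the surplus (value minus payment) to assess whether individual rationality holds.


Step 1: Surplus = value - payment = 264 - 38 = 226
Step 2: IR is satisfied (surplus >= 0)

226


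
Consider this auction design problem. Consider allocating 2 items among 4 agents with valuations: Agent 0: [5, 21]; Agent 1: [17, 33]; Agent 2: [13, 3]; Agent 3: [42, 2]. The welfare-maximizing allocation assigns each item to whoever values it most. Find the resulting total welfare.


Step 1: For each item, find the maximum value among all agents.
Step 2: Item 0 -> Agent 3 (value 42)
Step 3: Item 1 -> Agent 1 (value 33)
Step 4: Total welfare = 42 + 33 = 75

75


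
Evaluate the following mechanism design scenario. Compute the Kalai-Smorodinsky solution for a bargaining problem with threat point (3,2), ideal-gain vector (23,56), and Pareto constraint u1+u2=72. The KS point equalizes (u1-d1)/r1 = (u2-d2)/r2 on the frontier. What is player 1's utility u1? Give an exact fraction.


Step 1: At the KS point, (u1-d1)/r1 = (u2-d2)/r2 = t and u1+u2 = 72
Step 2: u1 = d1 + r1*t and u2 = d2 + r2*t, so (d1 + r1*t) + (d2 + r2*t) = 72
Step 3: t = (72 - 3 - 2)/(23 + 56) = 67/79
Step 4: u1 = d1 + r1*t = 3 + 23 * 67/79 = 1778/79
Step 5: (Check: u2 = d2 + r2*t = 3910/79; u1+u2 = 1778/79 + 3910/79 = 72, on the frontier.)

1778/79


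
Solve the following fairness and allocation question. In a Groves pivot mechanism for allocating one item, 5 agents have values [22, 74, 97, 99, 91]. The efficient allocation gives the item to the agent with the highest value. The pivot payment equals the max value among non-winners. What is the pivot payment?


Step 1: The efficient winner is agent 3 with value 99
Step 2: Other agents' values: [22, 74, 97, 91]
Step 3: Pivot payment = max(others) = 97
Step 4: The winner pays 97

97


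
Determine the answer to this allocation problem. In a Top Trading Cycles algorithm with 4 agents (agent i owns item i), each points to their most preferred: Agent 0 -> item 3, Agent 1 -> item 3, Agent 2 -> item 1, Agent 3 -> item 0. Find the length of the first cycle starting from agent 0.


Step 1: Trace the pointer graph from agent 0: 0 -> 3 -> 0
Step 2: A cycle is detected when we revisit agent 0
Step 3: The cycle is: 0 -> 3 -> 0
Step 4: Cycle length = 2

2
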